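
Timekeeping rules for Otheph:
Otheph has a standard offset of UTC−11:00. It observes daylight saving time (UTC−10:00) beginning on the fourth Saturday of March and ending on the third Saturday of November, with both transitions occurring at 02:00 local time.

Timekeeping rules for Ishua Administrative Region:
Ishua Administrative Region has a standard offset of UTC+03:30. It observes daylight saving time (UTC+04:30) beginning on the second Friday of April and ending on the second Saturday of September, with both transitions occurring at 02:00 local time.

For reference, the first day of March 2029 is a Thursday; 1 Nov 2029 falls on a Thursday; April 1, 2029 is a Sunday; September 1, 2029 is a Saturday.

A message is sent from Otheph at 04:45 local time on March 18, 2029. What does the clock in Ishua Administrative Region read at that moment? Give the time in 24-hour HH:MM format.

1 March 2029 is a Thursday, so the first Saturday is March 3 and the fourth is March 24.
1 November 2029 is a Thursday, so the first Saturday is November 3 and the third is November 17.
Daylight saving runs 24 March – 17 November; March 18, 2029 is outside that window, so Otheph is on standard time at UTC−11:00.
04:45 Otheph + 11h = 15:45 UTC.
1 April 2029 is a Sunday, so the first Friday is April 6 and the second is April 13.
1 September 2029 is a Saturday, so the first Saturday is September 1 and the second is September 8.
At the standard offset (UTC+03:30), 15:45 UTC + 3h30m = 19:15 Ishua Administrative Region standard time.
Daylight saving runs 13 April – 8 September; the standard-time date in Ishua Administrative Region, March 18, 2029, is outside that window, so Ishua Administrative Region is on standard time at UTC+03:30.
15:45 UTC + 3h30m = 19:15 Ishua Administrative Region.

19:15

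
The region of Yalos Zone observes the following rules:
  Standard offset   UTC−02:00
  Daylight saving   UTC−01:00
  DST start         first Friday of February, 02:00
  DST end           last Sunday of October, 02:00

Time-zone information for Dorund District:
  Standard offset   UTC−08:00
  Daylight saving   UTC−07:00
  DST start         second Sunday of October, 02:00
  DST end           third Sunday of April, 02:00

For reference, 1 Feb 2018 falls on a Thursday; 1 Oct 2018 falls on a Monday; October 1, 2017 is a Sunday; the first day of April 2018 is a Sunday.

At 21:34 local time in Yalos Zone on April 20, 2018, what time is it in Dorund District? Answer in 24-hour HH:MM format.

14:34

1 February 2018 is a Thursday, so the first Friday is February 2.
1 October 2018 is a Monday, so Sundays fall on 7, 14, 21, 28; the last is October 28.
April 20, 2018 lies within the daylight-saving period (2 February – 28 October), so Yalos Zone is on daylight time, UTC−01:00.
21:34 Yalos Zone + 1h = 22:34 UTC.
1 October 2017 is a Sunday, so the first Sunday is October 1 and the second is October 8.
1 April 2018 is a Sunday, so the first Sunday is April 1 and the third is April 15.
At the standard offset (UTC−08:00), 22:34 UTC − 8h = 14:34 Dorund District standard time.
The standard-time date in Dorund District, April 20, 2018, does not fall between 8 October 2017 and 15 April 2018, so daylight saving is not in effect and Dorund District is at UTC−08:00.
22:34 UTC − 8h = 14:34 Dorund District.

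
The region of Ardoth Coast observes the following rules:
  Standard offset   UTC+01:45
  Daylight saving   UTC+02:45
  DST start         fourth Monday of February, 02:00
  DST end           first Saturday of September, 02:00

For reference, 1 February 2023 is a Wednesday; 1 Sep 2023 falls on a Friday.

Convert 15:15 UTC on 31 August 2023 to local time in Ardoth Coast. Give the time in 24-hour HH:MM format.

1 February 2023 is a Wednesday, so the first Monday is February 6 and the fourth is February 27.
1 September 2023 is a Friday, so the first Saturday is September 2.
At the standard offset (UTC+01:45), 15:15 UTC + 1h45m = 17:00 Ardoth Coast standard time.
The standard-time date in Ardoth Coast, 31 August 2023, falls between 27 February and 2 September, so daylight saving is in effect and Ardoth Coast is at UTC+02:45.
15:15 UTC + 2h45m = 18:00 local.

18:00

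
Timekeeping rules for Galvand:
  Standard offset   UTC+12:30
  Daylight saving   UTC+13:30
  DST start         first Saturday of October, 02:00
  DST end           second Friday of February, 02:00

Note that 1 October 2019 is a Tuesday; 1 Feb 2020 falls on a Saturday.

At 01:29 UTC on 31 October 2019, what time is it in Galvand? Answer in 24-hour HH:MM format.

1 October 2019 is a Tuesday, so the first Saturday is October 5.
1 February 2020 is a Saturday, so the first Friday is February 7 and the second is February 14.
At the standard offset (UTC+12:30), 01:29 UTC + 12h30m = 13:59 Galvand standard time.
The standard-time date in Galvand, 31 October 2019, lies within the daylight-saving period (5 October 2019 – 14 February 2020), so Galvand is on daylight time, UTC+13:30.
01:29 UTC + 13h30m = 14:59 local.

14:59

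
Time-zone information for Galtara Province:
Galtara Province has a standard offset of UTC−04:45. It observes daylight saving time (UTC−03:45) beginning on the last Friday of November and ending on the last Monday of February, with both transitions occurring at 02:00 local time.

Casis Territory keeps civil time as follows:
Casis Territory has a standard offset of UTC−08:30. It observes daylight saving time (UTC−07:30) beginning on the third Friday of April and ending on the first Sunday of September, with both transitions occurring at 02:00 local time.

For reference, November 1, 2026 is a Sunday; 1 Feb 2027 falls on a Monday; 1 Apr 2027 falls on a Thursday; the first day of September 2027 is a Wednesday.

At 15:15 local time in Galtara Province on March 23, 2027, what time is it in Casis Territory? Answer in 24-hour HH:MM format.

11:30

1 November 2026 is a Sunday, so Fridays fall on 6, 13, 20, 27; the last is November 27.
1 February 2027 is a Monday, so Mondays fall on 1, 8, 15, 22; the last is February 22.
March 23, 2027 is outside the daylight-saving period (27 November 2026 – 22 February 2027), so Galtara Province is on standard time, UTC−04:45.
15:15 Galtara Province + 4h45m = 20:00 UTC.
1 April 2027 is a Thursday, so the first Friday is April 2 and the third is April 16.
1 September 2027 is a Wednesday, so the first Sunday is September 5.
At the standard offset (UTC−08:30), 20:00 UTC − 8h30m = 11:30 Casis Territory standard time.
The standard-time date in Casis Territory, March 23, 2027, is outside the daylight-saving period (16 April – 5 September), so Casis Territory is on standard time, UTC−08:30.
20:00 UTC − 8h30m = 11:30 Casis Territory.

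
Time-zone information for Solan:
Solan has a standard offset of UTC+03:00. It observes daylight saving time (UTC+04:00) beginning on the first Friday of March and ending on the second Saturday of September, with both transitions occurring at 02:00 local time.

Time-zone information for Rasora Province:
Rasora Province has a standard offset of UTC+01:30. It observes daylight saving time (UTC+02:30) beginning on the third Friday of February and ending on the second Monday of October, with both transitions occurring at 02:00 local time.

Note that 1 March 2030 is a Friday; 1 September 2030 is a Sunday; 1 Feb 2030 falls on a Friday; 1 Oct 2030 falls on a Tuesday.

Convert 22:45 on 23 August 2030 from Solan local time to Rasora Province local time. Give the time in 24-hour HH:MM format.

1 March 2030 is a Friday, so the first Friday is March 1.
1 September 2030 is a Sunday, so the first Saturday is September 7 and the second is September 14.
23 August 2030 falls between 1 March and 14 September, so daylight saving is in effect and Solan is at UTC+04:00.
22:45 Solan − 4h = 18:45 UTC.
1 February 2030 is a Friday, so the first Friday is February 1 and the third is February 15.
1 October 2030 is a Tuesday, so the first Monday is October 7 and the second is October 14.
At the standard offset (UTC+01:30), 18:45 UTC + 1h30m = 20:15 Rasora Province standard time.
Daylight saving runs 15 February – 14 October; the standard-time date in Rasora Province, 23 August 2030, is inside that window, so Rasora Province is at UTC+02:30.
18:45 UTC + 2h30m = 21:15 Rasora Province.

21:15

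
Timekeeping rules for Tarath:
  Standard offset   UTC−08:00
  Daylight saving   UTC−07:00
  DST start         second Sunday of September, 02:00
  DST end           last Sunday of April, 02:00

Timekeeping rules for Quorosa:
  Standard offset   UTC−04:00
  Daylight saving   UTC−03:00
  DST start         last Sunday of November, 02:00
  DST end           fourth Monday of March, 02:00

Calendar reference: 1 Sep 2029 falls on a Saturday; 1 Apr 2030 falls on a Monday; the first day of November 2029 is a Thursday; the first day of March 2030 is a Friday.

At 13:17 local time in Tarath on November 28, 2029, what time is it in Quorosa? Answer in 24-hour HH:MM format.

17:17

1 September 2029 is a Saturday, so the first Sunday is September 2 and the second is September 9.
1 April 2030 is a Monday, so Sundays fall on 7, 14, 21, 28; the last is April 28.
November 28, 2029 falls between 9 September 2029 and 28 April 2030, so daylight saving is in effect and Tarath is at UTC−07:00.
13:17 Tarath + 7h = 20:17 UTC.
1 November 2029 is a Thursday, so Sundays fall on 4, 11, 18, 25; the last is November 25.
1 March 2030 is a Friday, so the first Monday is March 4 and the fourth is March 25.
At the standard offset (UTC−04:00), 20:17 UTC − 4h = 16:17 Quorosa standard time.
The standard-time date in Quorosa, November 28, 2029, lies within the daylight-saving period (25 November 2029 – 25 March 2030), so Quorosa is on daylight time, UTC−03:00.
20:17 UTC − 3h = 17:17 Quorosa.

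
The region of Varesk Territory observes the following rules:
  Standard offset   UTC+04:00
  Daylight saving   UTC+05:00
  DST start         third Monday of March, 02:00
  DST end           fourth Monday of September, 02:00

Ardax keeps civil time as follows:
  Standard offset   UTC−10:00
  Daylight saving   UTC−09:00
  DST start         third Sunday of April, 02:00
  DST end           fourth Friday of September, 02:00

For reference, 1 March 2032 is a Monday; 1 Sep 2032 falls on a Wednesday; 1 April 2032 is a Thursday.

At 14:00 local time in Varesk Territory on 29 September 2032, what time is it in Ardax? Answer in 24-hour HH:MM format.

1 March 2032 is a Monday, so the first Monday is March 1 and the third is March 15.
1 September 2032 is a Wednesday, so the first Monday is September 6 and the fourth is September 27.
29 September 2032 is outside the daylight-saving period (15 March – 27 September), so Varesk Territory is on standard time, UTC+04:00.
14:00 Varesk Territory − 4h = 10:00 UTC.
1 April 2032 is a Thursday, so the first Sunday is April 4 and the third is April 18.
1 September 2032 is a Wednesday, so the first Friday is September 3 and the fourth is September 24.
At the standard offset (UTC−10:00), 10:00 UTC − 10h = 00:00 Ardax standard time.
Daylight saving runs 18 April – 24 September; the standard-time date in Ardax, 29 September 2032, is outside that window, so Ardax is on standard time at UTC−10:00.
10:00 UTC − 10h = 00:00 Ardax.

00:00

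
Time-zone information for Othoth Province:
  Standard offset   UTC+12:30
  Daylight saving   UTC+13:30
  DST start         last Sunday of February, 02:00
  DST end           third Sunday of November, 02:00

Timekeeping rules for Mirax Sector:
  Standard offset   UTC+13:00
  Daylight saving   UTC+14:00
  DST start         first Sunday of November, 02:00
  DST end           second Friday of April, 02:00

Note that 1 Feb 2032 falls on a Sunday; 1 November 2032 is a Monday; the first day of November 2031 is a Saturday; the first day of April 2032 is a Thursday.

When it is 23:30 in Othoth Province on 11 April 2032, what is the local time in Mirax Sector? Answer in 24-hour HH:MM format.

23:00

1 February 2032 is a Sunday, so Sundays fall on 1, 8, 15, 22, 29; the last is February 29.
1 November 2032 is a Monday, so the first Sunday is November 7 and the third is November 21.
Daylight saving runs 29 February – 21 November; 11 April 2032 is inside that window, so Othoth Province is at UTC+13:30.
23:30 Othoth Province − 13h30m = 10:00 UTC.
1 November 2031 is a Saturday, so the first Sunday is November 2.
1 April 2032 is a Thursday, so the first Friday is April 2 and the second is April 9.
At the standard offset (UTC+13:00), 10:00 UTC + 13h = 23:00 Mirax Sector standard time.
The standard-time date in Mirax Sector, 11 April 2032, is outside the daylight-saving period (2 November 2031 – 9 April 2032), so Mirax Sector is on standard time, UTC+13:00.
10:00 UTC + 13h = 23:00 Mirax Sector.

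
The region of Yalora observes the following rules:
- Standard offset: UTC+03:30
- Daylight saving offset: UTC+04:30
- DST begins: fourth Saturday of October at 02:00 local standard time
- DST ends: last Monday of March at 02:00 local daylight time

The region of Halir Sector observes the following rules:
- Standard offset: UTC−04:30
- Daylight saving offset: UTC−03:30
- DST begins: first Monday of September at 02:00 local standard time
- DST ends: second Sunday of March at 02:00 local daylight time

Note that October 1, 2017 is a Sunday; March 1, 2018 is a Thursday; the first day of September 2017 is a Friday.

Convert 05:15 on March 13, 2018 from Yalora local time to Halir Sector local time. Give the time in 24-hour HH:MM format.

1 October 2017 is a Sunday, so the first Saturday is October 7 and the fourth is October 28.
1 March 2018 is a Thursday, so Mondays fall on 5, 12, 19, 26; the last is March 26.
March 13, 2018 lies within the daylight-saving period (28 October 2017 – 26 March 2018), so Yalora is on daylight time, UTC+04:30.
05:15 Yalora − 4h30m = 00:45 UTC.
1 September 2017 is a Friday, so the first Monday is September 4.
1 March 2018 is a Thursday, so the first Sunday is March 4 and the second is March 11.
At the standard offset (UTC−04:30), 00:45 UTC − 4h30m = 20:15 Halir Sector standard time (rolling into the previous day, 12 March 2018).
Daylight saving runs 4 September 2017 – 11 March 2018; the standard-time date in Halir Sector, March 12, 2018, is outside that window, so Halir Sector is on standard time at UTC−04:30.
00:45 UTC − 4h30m = 20:15 Halir Sector (rolling into the previous day, 12 March 2018).

20:15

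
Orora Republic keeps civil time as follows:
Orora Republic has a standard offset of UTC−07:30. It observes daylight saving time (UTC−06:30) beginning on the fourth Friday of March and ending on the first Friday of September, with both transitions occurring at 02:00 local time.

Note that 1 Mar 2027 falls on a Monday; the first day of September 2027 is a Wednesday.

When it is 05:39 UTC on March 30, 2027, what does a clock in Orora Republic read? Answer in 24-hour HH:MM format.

1 March 2027 is a Monday, so the first Friday is March 5 and the fourth is March 26.
1 September 2027 is a Wednesday, so the first Friday is September 3.
At the standard offset (UTC−07:30), 05:39 UTC − 7h30m = 22:09 Orora Republic standard time (rolling into the previous day, 29 March 2027).
The standard-time date in Orora Republic, March 29, 2027, lies within the daylight-saving period (26 March – 3 September), so Orora Republic is on daylight time, UTC−06:30.
05:39 UTC − 6h30m = 23:09 local (rolling into the previous day, 29 March 2027).

23:09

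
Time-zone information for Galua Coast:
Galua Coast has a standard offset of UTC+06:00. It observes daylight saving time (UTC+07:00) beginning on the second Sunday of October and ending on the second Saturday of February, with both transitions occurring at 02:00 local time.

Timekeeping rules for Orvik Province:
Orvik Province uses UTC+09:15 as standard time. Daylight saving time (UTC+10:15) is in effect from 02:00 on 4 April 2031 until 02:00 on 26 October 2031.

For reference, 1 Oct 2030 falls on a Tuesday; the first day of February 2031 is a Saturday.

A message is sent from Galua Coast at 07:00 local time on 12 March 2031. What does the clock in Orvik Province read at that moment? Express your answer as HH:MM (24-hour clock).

1 October 2030 is a Tuesday, so the first Sunday is October 6 and the second is October 13.
1 February 2031 is a Saturday, so the first Saturday is February 1 and the second is February 8.
12 March 2031 is outside the daylight-saving period (13 October 2030 – 8 February 2031), so Galua Coast is on standard time, UTC+06:00.
07:00 Galua Coast − 6h = 01:00 UTC.
At the standard offset (UTC+09:15), 01:00 UTC + 9h15m = 10:15 Orvik Province standard time.
Daylight saving runs 4 April – 26 October; the standard-time date in Orvik Province, 12 March 2031, is outside that window, so Orvik Province is on standard time at UTC+09:15.
01:00 UTC + 9h15m = 10:15 Orvik Province.

10:15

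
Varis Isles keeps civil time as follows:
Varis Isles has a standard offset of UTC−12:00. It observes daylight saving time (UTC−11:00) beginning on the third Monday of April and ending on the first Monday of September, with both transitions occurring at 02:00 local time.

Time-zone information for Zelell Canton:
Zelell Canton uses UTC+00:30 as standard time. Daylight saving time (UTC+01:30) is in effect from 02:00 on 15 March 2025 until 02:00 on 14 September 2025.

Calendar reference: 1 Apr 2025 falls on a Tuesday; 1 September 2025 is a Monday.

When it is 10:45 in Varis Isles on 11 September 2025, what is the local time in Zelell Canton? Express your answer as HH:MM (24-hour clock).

1 April 2025 is a Tuesday, so the first Monday is April 7 and the third is April 21.
1 September 2025 is a Monday, so the first Monday is September 1.
11 September 2025 does not fall between 21 April and 1 September, so daylight saving is not in effect and Varis Isles is at UTC−12:00.
10:45 Varis Isles + 12h = 22:45 UTC.
At the standard offset (UTC+00:30), 22:45 UTC + 0h30m = 23:15 Zelell Canton standard time.
Daylight saving runs 15 March – 14 September; the standard-time date in Zelell Canton, 11 September 2025, is inside that window, so Zelell Canton is at UTC+01:30.
22:45 UTC + 1h30m = 00:15 Zelell Canton (rolling into the next day, 12 September 2025).

00:15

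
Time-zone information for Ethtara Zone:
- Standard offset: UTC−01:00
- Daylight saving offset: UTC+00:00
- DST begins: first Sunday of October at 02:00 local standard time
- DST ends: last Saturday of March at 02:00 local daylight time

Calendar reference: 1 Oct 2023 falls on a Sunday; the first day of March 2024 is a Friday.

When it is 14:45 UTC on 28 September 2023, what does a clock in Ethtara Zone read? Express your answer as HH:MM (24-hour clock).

1 October 2023 is a Sunday, so the first Sunday is October 1.
1 March 2024 is a Friday, so Saturdays fall on 2, 9, 16, 23, 30; the last is March 30.
At the standard offset (UTC−01:00), 14:45 UTC − 1h = 13:45 Ethtara Zone standard time.
The standard-time date in Ethtara Zone, 28 September 2023, does not fall between 1 October 2023 and 30 March 2024, so daylight saving is not in effect and Ethtara Zone is at UTC−01:00.
14:45 UTC − 1h = 13:45 local.

13:45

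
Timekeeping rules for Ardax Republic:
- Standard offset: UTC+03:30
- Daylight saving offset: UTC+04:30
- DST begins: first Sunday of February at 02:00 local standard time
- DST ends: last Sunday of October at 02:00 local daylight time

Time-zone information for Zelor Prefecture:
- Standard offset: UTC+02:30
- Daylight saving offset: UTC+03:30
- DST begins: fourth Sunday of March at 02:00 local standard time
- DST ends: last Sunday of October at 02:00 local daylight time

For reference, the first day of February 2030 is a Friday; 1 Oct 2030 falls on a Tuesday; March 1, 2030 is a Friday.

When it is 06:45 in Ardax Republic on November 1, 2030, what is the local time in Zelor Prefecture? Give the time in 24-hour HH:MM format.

1 February 2030 is a Friday, so the first Sunday is February 3.
1 October 2030 is a Tuesday, so Sundays fall on 6, 13, 20, 27; the last is October 27.
November 1, 2030 is outside the daylight-saving period (3 February – 27 October), so Ardax Republic is on standard time, UTC+03:30.
06:45 Ardax Republic − 3h30m = 03:15 UTC.
1 March 2030 is a Friday, so the first Sunday is March 3 and the fourth is March 24.
1 October 2030 is a Tuesday, so Sundays fall on 6, 13, 20, 27; the last is October 27.
At the standard offset (UTC+02:30), 03:15 UTC + 2h30m = 05:45 Zelor Prefecture standard time.
Daylight saving runs 24 March – 27 October; the standard-time date in Zelor Prefecture, November 1, 2030, is outside that window, so Zelor Prefecture is on standard time at UTC+02:30.
03:15 UTC + 2h30m = 05:45 Zelor Prefecture.

05:45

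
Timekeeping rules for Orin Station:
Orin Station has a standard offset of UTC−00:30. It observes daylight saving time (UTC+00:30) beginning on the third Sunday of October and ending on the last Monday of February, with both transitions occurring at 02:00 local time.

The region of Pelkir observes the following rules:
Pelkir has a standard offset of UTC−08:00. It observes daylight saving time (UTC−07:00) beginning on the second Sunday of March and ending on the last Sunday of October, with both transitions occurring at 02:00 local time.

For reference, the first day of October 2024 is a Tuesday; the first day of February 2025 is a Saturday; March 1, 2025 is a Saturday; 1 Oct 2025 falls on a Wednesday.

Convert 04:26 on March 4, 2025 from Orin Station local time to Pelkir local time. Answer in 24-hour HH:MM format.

20:56

1 October 2024 is a Tuesday, so the first Sunday is October 6 and the third is October 20.
1 February 2025 is a Saturday, so Mondays fall on 3, 10, 17, 24; the last is February 24.
Daylight saving runs 20 October 2024 – 24 February 2025; March 4, 2025 is outside that window, so Orin Station is on standard time at UTC−00:30.
04:26 Orin Station + 0h30m = 04:56 UTC.
1 March 2025 is a Saturday, so the first Sunday is March 2 and the second is March 9.
1 October 2025 is a Wednesday, so Sundays fall on 5, 12, 19, 26; the last is October 26.
At the standard offset (UTC−08:00), 04:56 UTC − 8h = 20:56 Pelkir standard time (rolling into the previous day, 3 March 2025).
Daylight saving runs 9 March – 26 October; the standard-time date in Pelkir, March 3, 2025, is outside that window, so Pelkir is on standard time at UTC−08:00.
04:56 UTC − 8h = 20:56 Pelkir (rolling into the previous day, 3 March 2025).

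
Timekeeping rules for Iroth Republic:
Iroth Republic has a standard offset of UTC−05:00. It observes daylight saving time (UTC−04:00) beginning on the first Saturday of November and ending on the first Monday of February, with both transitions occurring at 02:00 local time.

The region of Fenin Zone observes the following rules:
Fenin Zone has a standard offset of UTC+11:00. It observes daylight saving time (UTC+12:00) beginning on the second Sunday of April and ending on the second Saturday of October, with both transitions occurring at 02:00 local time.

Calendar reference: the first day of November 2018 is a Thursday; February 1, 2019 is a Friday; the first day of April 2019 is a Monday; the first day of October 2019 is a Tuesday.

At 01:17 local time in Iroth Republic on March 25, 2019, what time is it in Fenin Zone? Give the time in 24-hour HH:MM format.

1 November 2018 is a Thursday, so the first Saturday is November 3.
1 February 2019 is a Friday, so the first Monday is February 4.
Daylight saving runs 3 November 2018 – 4 February 2019; March 25, 2019 is outside that window, so Iroth Republic is on standard time at UTC−05:00.
01:17 Iroth Republic + 5h = 06:17 UTC.
1 April 2019 is a Monday, so the first Sunday is April 7 and the second is April 14.
1 October 2019 is a Tuesday, so the first Saturday is October 5 and the second is October 12.
At the standard offset (UTC+11:00), 06:17 UTC + 11h = 17:17 Fenin Zone standard time.
Daylight saving runs 14 April – 12 October; the standard-time date in Fenin Zone, March 25, 2019, is outside that window, so Fenin Zone is on standard time at UTC+11:00.
06:17 UTC + 11h = 17:17 Fenin Zone.

17:17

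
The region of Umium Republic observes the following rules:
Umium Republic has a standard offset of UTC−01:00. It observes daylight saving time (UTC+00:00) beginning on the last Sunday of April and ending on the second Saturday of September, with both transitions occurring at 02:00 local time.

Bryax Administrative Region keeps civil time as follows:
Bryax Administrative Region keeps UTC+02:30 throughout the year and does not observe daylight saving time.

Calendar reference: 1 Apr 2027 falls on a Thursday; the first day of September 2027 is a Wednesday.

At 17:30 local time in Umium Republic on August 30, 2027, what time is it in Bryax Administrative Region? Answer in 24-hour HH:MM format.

20:00

1 April 2027 is a Thursday, so Sundays fall on 4, 11, 18, 25; the last is April 25.
1 September 2027 is a Wednesday, so the first Saturday is September 4 and the second is September 11.
August 30, 2027 falls between 25 April and 11 September, so daylight saving is in effect and Umium Republic is at UTC+00:00.
17:30 Umium Republic − 0h = 17:30 UTC.
Bryax Administrative Region has no daylight saving, so its offset is UTC+02:30 year-round.
17:30 UTC + 2h30m = 20:00 Bryax Administrative Region.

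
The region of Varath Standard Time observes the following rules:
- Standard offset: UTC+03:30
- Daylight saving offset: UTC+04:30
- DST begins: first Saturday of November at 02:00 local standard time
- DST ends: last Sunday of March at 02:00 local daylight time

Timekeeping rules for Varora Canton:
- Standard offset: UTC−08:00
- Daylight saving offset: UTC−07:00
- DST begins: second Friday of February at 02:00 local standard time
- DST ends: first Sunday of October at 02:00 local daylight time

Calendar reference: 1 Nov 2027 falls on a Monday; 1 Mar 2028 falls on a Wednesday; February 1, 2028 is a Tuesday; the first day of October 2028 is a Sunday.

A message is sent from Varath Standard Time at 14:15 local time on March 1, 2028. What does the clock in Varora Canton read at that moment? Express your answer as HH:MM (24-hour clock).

1 November 2027 is a Monday, so the first Saturday is November 6.
1 March 2028 is a Wednesday, so Sundays fall on 5, 12, 19, 26; the last is March 26.
March 1, 2028 falls between 6 November 2027 and 26 March 2028, so daylight saving is in effect and Varath Standard Time is at UTC+04:30.
14:15 Varath Standard Time − 4h30m = 09:45 UTC.
1 February 2028 is a Tuesday, so the first Friday is February 4 and the second is February 11.
1 October 2028 is a Sunday, so the first Sunday is October 1.
At the standard offset (UTC−08:00), 09:45 UTC − 8h = 01:45 Varora Canton standard time.
Daylight saving runs 11 February – 1 October; the standard-time date in Varora Canton, March 1, 2028, is inside that window, so Varora Canton is at UTC−07:00.
09:45 UTC − 7h = 02:45 Varora Canton.

02:45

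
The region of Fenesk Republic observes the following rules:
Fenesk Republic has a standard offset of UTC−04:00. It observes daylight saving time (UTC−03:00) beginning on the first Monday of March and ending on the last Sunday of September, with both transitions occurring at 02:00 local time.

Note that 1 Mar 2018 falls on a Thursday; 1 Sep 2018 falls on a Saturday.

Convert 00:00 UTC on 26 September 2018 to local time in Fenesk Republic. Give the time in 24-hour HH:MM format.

1 March 2018 is a Thursday, so the first Monday is March 5.
1 September 2018 is a Saturday, so Sundays fall on 2, 9, 16, 23, 30; the last is September 30.
At the standard offset (UTC−04:00), 00:00 UTC − 4h = 20:00 Fenesk Republic standard time (rolling into the previous day, 25 September 2018).
Daylight saving runs 5 March – 30 September; the standard-time date in Fenesk Republic, 25 September 2018, is inside that window, so Fenesk Republic is at UTC−03:00.
00:00 UTC − 3h = 21:00 local (rolling into the previous day, 25 September 2018).

21:00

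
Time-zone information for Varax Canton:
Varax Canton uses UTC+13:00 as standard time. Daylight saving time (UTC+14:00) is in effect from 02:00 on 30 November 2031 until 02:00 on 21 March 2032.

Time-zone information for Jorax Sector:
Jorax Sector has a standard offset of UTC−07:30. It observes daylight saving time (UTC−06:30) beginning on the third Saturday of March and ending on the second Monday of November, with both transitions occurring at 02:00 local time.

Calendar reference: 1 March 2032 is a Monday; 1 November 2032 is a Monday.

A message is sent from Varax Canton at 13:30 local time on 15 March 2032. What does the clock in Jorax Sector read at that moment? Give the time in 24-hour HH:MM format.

16:00

Daylight saving runs 30 November 2031 – 21 March 2032; 15 March 2032 is inside that window, so Varax Canton is at UTC+14:00.
13:30 Varax Canton − 14h = 23:30 UTC (rolling into the previous day, 14 March 2032).
1 March 2032 is a Monday, so the first Saturday is March 6 and the third is March 20.
1 November 2032 is a Monday, so the first Monday is November 1 and the second is November 8.
At the standard offset (UTC−07:30), 23:30 UTC − 7h30m = 16:00 Jorax Sector standard time.
Daylight saving runs 20 March – 8 November; the standard-time date in Jorax Sector, 14 March 2032, is outside that window, so Jorax Sector is on standard time at UTC−07:30.
23:30 UTC − 7h30m = 16:00 Jorax Sector.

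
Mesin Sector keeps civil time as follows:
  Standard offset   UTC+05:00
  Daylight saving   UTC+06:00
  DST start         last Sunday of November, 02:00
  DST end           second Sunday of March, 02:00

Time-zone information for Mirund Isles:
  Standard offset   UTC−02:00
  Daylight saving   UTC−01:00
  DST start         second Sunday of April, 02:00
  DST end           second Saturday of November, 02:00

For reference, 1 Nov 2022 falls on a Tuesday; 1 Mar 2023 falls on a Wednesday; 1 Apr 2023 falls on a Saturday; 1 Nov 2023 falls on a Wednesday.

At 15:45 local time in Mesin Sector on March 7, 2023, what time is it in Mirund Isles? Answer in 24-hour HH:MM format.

1 November 2022 is a Tuesday, so Sundays fall on 6, 13, 20, 27; the last is November 27.
1 March 2023 is a Wednesday, so the first Sunday is March 5 and the second is March 12.
March 7, 2023 lies within the daylight-saving period (27 November 2022 – 12 March 2023), so Mesin Sector is on daylight time, UTC+06:00.
15:45 Mesin Sector − 6h = 09:45 UTC.
1 April 2023 is a Saturday, so the first Sunday is April 2 and the second is April 9.
1 November 2023 is a Wednesday, so the first Saturday is November 4 and the second is November 11.
At the standard offset (UTC−02:00), 09:45 UTC − 2h = 07:45 Mirund Isles standard time.
Daylight saving runs 9 April – 11 November; the standard-time date in Mirund Isles, March 7, 2023, is outside that window, so Mirund Isles is on standard time at UTC−02:00.
09:45 UTC − 2h = 07:45 Mirund Isles.

07:45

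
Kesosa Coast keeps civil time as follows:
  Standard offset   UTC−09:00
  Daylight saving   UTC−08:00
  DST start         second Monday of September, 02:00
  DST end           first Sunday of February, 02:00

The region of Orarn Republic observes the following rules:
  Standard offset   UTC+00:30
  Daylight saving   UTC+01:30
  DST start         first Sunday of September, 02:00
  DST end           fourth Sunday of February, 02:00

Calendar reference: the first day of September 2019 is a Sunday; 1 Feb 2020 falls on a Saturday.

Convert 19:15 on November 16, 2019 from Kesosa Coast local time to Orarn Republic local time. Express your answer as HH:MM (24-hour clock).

1 September 2019 is a Sunday, so the first Monday is September 2 and the second is September 9.
1 February 2020 is a Saturday, so the first Sunday is February 2.
Daylight saving runs 9 September 2019 – 2 February 2020; November 16, 2019 is inside that window, so Kesosa Coast is at UTC−08:00.
19:15 Kesosa Coast + 8h = 03:15 UTC (rolling into the next day, 17 November 2019).
1 September 2019 is a Sunday, so the first Sunday is September 1.
1 February 2020 is a Saturday, so the first Sunday is February 2 and the fourth is February 23.
At the standard offset (UTC+00:30), 03:15 UTC + 0h30m = 03:45 Orarn Republic standard time.
Daylight saving runs 1 September 2019 – 23 February 2020; the standard-time date in Orarn Republic, November 17, 2019, is inside that window, so Orarn Republic is at UTC+01:30.
03:15 UTC + 1h30m = 04:45 Orarn Republic.

04:45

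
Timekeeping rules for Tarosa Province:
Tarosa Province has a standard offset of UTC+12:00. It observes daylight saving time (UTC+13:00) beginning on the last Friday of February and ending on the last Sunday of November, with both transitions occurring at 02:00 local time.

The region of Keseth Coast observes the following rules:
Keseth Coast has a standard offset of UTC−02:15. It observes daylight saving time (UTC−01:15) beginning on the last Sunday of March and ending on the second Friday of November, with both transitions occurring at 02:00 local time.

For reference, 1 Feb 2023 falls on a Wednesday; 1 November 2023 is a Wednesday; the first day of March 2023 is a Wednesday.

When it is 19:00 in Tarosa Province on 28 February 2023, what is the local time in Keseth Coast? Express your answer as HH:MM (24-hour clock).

1 February 2023 is a Wednesday, so Fridays fall on 3, 10, 17, 24; the last is February 24.
1 November 2023 is a Wednesday, so Sundays fall on 5, 12, 19, 26; the last is November 26.
28 February 2023 lies within the daylight-saving period (24 February – 26 November), so Tarosa Province is on daylight time, UTC+13:00.
19:00 Tarosa Province − 13h = 06:00 UTC.
1 March 2023 is a Wednesday, so Sundays fall on 5, 12, 19, 26; the last is March 26.
1 November 2023 is a Wednesday, so the first Friday is November 3 and the second is November 10.
At the standard offset (UTC−02:15), 06:00 UTC − 2h15m = 03:45 Keseth Coast standard time.
The standard-time date in Keseth Coast, 28 February 2023, is outside the daylight-saving period (26 March – 10 November), so Keseth Coast is on standard time, UTC−02:15.
06:00 UTC − 2h15m = 03:45 Keseth Coast.

03:45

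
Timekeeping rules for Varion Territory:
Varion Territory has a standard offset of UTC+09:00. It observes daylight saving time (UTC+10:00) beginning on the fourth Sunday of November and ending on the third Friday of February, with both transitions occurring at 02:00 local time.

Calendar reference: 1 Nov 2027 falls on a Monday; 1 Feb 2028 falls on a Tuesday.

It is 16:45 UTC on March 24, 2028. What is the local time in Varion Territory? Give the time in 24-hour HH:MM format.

01:45

1 November 2027 is a Monday, so the first Sunday is November 7 and the fourth is November 28.
1 February 2028 is a Tuesday, so the first Friday is February 4 and the third is February 18.
At the standard offset (UTC+09:00), 16:45 UTC + 9h = 01:45 Varion Territory standard time (rolling into the next day, 25 March 2028).
Daylight saving runs 28 November 2027 – 18 February 2028; the standard-time date in Varion Territory, March 25, 2028, is outside that window, so Varion Territory is on standard time at UTC+09:00.
16:45 UTC + 9h = 01:45 local (rolling into the next day, 25 March 2028).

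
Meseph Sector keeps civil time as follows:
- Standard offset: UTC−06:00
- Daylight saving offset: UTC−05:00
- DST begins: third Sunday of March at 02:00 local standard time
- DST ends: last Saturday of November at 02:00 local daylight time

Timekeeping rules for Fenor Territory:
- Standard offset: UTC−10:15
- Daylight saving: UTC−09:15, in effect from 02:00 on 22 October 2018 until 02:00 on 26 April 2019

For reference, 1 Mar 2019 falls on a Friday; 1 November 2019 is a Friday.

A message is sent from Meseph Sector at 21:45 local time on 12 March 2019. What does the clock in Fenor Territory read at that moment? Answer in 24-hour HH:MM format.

1 March 2019 is a Friday, so the first Sunday is March 3 and the third is March 17.
1 November 2019 is a Friday, so Saturdays fall on 2, 9, 16, 23, 30; the last is November 30.
Daylight saving runs 17 March – 30 November; 12 March 2019 is outside that window, so Meseph Sector is on standard time at UTC−06:00.
21:45 Meseph Sector + 6h = 03:45 UTC (rolling into the next day, 13 March 2019).
At the standard offset (UTC−10:15), 03:45 UTC − 10h15m = 17:30 Fenor Territory standard time (rolling into the previous day, 12 March 2019).
Daylight saving runs 22 October 2018 – 26 April 2019; the standard-time date in Fenor Territory, 12 March 2019, is inside that window, so Fenor Territory is at UTC−09:15.
03:45 UTC − 9h15m = 18:30 Fenor Territory (rolling into the previous day, 12 March 2019).

18:30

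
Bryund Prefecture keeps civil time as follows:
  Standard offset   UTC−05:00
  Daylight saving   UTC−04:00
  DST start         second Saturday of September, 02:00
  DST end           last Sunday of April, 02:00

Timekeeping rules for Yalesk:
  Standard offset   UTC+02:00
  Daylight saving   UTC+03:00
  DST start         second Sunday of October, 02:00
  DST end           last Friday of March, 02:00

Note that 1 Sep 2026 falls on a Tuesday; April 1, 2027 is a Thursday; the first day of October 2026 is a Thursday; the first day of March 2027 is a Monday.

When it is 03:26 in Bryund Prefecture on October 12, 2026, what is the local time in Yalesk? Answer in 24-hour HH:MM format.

1 September 2026 is a Tuesday, so the first Saturday is September 5 and the second is September 12.
1 April 2027 is a Thursday, so Sundays fall on 4, 11, 18, 25; the last is April 25.
Daylight saving runs 12 September 2026 – 25 April 2027; October 12, 2026 is inside that window, so Bryund Prefecture is at UTC−04:00.
03:26 Bryund Prefecture + 4h = 07:26 UTC.
1 October 2026 is a Thursday, so the first Sunday is October 4 and the second is October 11.
1 March 2027 is a Monday, so Fridays fall on 5, 12, 19, 26; the last is March 26.
At the standard offset (UTC+02:00), 07:26 UTC + 2h = 09:26 Yalesk standard time.
The standard-time date in Yalesk, October 12, 2026, falls between 11 October 2026 and 26 March 2027, so daylight saving is in effect and Yalesk is at UTC+03:00.
07:26 UTC + 3h = 10:26 Yalesk.

10:26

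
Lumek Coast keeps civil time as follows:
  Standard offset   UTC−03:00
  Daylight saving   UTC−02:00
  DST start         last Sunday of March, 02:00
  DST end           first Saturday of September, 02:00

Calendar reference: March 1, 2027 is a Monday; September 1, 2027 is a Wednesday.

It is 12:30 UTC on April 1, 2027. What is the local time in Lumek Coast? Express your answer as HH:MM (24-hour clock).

10:30

1 March 2027 is a Monday, so Sundays fall on 7, 14, 21, 28; the last is March 28.
1 September 2027 is a Wednesday, so the first Saturday is September 4.
At the standard offset (UTC−03:00), 12:30 UTC − 3h = 09:30 Lumek Coast standard time.
Daylight saving runs 28 March – 4 September; the standard-time date in Lumek Coast, April 1, 2027, is inside that window, so Lumek Coast is at UTC−02:00.
12:30 UTC − 2h = 10:30 local.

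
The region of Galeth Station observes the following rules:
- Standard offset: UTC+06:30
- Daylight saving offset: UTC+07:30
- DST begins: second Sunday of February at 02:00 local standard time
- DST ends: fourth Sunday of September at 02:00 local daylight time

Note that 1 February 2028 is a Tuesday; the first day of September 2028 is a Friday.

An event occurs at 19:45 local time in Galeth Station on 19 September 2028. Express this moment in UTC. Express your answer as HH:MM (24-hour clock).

1 February 2028 is a Tuesday, so the first Sunday is February 6 and the second is February 13.
1 September 2028 is a Friday, so the first Sunday is September 3 and the fourth is September 24.
19 September 2028 falls between 13 February and 24 September, so daylight saving is in effect and Galeth Station is at UTC+07:30.
19:45 local − 7h30m = 12:15 UTC.

12:15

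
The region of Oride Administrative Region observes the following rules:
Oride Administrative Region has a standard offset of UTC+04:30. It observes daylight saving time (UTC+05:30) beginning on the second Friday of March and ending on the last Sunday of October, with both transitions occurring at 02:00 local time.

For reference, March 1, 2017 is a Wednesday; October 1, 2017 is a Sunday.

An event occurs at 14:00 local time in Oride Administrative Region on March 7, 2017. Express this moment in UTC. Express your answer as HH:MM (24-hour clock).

1 March 2017 is a Wednesday, so the first Friday is March 3 and the second is March 10.
1 October 2017 is a Sunday, so Sundays fall on 1, 8, 15, 22, 29; the last is October 29.
March 7, 2017 does not fall between 10 March and 29 October, so daylight saving is not in effect and Oride Administrative Region is at UTC+04:30.
14:00 local − 4h30m = 09:30 UTC.

09:30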